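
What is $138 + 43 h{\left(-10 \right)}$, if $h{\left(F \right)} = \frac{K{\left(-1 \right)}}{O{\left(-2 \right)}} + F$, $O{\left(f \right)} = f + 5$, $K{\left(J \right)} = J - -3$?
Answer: $- \frac{790}{3} \approx -263.33$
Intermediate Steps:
$K{\left(J \right)} = 3 + J$ ($K{\left(J \right)} = J + 3 = 3 + J$)
$O{\left(f \right)} = 5 + f$
$h{\left(F \right)} = \frac{2}{3} + F$ ($h{\left(F \right)} = \frac{3 - 1}{5 - 2} + F = \frac{2}{3} + F$)
$138 + 43 h{\left(-10 \right)} = 138 + 43 \left(\frac{2}{3} - 10\right) = 138 + 43 \left(- \frac{28}{3}\right) = 138 - \frac{1204}{3} = - \frac{790}{3}$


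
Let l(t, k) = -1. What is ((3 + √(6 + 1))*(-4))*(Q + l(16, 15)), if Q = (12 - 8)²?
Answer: -180 - 60*√7 ≈ -338.75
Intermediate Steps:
Q = 16 (Q = 4² = 16)
((3 + √(6 + 1))*(-4))*(Q + l(16, 15)) = ((3 + √(6 + 1))*(-4))*(16 - 1) = ((3 + √7)*(-4))*15 = (-12 - 4*√7)*15 = -180 - 60*√7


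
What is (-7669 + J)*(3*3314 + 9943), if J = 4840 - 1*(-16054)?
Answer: 262979125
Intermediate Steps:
J = 20894 (J = 4840 + 16054 = 20894)
(-7669 + J)*(3*3314 + 9943) = (-7669 + 20894)*(3*3314 + 9943) = 13225*(9942 + 9943) = 13225*19885 = 262979125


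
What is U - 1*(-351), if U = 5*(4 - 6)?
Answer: 341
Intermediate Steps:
U = -10 (U = 5*(-2) = -10)
U - 1*(-351) = -10 - 1*(-351) = -10 + 351 = 341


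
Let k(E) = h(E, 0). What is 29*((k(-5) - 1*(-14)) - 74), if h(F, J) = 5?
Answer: -1595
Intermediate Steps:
k(E) = 5
29*((k(-5) - 1*(-14)) - 74) = 29*((5 - 1*(-14)) - 74) = 29*((5 + 14) - 74) = 29*(19 - 74) = 29*(-55) = -1595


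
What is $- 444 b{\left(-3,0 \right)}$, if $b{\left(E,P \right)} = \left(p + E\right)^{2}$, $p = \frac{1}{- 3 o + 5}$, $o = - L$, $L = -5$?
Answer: $- \frac{106671}{25} \approx -4266.8$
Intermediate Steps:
$o = 5$ ($o = \left(-1\right) \left(-5\right) = 5$)
$p = - \frac{1}{10}$ ($p = \frac{1}{\left(-3\right) 5 + 5} = \frac{1}{-15 + 5} = \frac{1}{-10} = - \frac{1}{10} \approx -0.1$)
$b{\left(E,P \right)} = \left(- \frac{1}{10} + E\right)^{2}$
$- 444 b{\left(-3,0 \right)} = - 444 \frac{\left(-1 + 10 \left(-3\right)\right)^{2}}{100} = - 444 \frac{\left(-1 - 30\right)^{2}}{100} = - 444 \frac{\left(-31\right)^{2}}{100} = - 444 \cdot \frac{1}{100} \cdot 961 = \left(-444\right) \frac{961}{100} = - \frac{106671}{25}$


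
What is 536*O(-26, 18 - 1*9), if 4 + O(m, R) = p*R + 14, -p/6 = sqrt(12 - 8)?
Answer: -52528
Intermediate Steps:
p = -12 (p = -6*sqrt(12 - 8) = -6*sqrt(4) = -6*2 = -12)
O(m, R) = 10 - 12*R (O(m, R) = -4 + (-12*R + 14) = -4 + (14 - 12*R) = 10 - 12*R)
536*O(-26, 18 - 1*9) = 536*(10 - 12*(18 - 1*9)) = 536*(10 - 12*(18 - 9)) = 536*(10 - 12*9) = 536*(10 - 108) = 536*(-98) = -52528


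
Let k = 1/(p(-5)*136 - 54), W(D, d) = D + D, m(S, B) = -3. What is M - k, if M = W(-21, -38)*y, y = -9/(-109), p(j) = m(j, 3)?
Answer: -174527/50358 ≈ -3.4657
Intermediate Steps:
p(j) = -3
W(D, d) = 2*D
y = 9/109 (y = -9*(-1/109) = 9/109 ≈ 0.082569)
k = -1/462 (k = 1/(-3*136 - 54) = 1/(-408 - 54) = 1/(-462) = -1/462 ≈ -0.0021645)
M = -378/109 (M = (2*(-21))*(9/109) = -42*9/109 = -378/109 ≈ -3.4679)
M - k = -378/109 - 1*(-1/462) = -378/109 + 1/462 = -174527/50358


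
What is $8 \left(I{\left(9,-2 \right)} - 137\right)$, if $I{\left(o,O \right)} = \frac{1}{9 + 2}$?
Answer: $- \frac{12048}{11} \approx -1095.3$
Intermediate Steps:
$I{\left(o,O \right)} = \frac{1}{11}$
$8 \left(I{\left(9,-2 \right)} - 137\right) = 8 \left(\frac{1}{11} - 137\right) = 8 \left(- \frac{1506}{11}\right) = - \frac{12048}{11}$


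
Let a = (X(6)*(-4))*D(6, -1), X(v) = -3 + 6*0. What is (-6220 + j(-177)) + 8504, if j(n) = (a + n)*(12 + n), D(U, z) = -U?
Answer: 43369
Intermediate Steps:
X(v) = -3 (X(v) = -3 + 0 = -3)
a = -72 (a = (-3*(-4))*(-1*6) = 12*(-6) = -72)
j(n) = (-72 + n)*(12 + n)
(-6220 + j(-177)) + 8504 = (-6220 + (-864 + (-177)**2 - 60*(-177))) + 8504 = (-6220 + (-864 + 31329 + 10620)) + 8504 = (-6220 + 41085) + 8504 = 34865 + 8504 = 43369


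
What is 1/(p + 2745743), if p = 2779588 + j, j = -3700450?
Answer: 1/1824881 ≈ 5.4798e-7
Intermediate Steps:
p = -920862 (p = 2779588 - 3700450 = -920862)
1/(p + 2745743) = 1/(-920862 + 2745743) = 1/1824881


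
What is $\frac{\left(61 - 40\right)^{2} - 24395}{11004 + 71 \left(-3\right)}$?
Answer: $- \frac{23954}{10791} \approx -2.2198$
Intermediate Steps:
$\frac{\left(61 - 40\right)^{2} - 24395}{11004 + 71 \left(-3\right)} = \frac{21^{2} - 24395}{11004 - 213} = \frac{441 - 24395}{10791} = \left(-23954\right) \frac{1}{10791} = - \frac{23954}{10791}$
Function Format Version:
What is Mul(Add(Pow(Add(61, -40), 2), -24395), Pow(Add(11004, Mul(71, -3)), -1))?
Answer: Rational(-23954, 10791) ≈ -2.2198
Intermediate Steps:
Mul(Add(Pow(Add(61, -40), 2), -24395), Pow(Add(11004, Mul(71, -3)), -1)) = Mul(Add(Pow(21, 2), -24395), Pow(Add(11004, -213), -1)) = Mul(Add(441, -24395), Pow(10791, -1)) = Mul(-23954, Rational(1, 10791)) = Rational(-23954, 10791)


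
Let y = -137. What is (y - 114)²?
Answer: 63001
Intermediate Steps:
(y - 114)² = (-137 - 114)² = (-251)² = 63001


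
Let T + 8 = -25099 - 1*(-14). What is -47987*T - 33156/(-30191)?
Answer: 36354124081237/30191 ≈ 1.2041e+9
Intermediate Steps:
T = -25093 (T = -8 + (-25099 - 1*(-14)) = -8 + (-25099 + 14) = -8 - 25085 = -25093)
-47987*T - 33156/(-30191) = -47987/(1/(-25093)) - 33156/(-30191) = -47987/(-1/25093) - 33156*(-1/30191) = -47987*(-25093) + 33156/30191 = 1204137791 + 33156/30191 = 36354124081237/30191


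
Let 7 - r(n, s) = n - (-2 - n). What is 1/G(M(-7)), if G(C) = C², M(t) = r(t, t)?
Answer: 1/361 ≈ 0.0027701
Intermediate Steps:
r(n, s) = 5 - 2*n (r(n, s) = 7 - (n - (-2 - n)) = 7 - (n + (2 + n)) = 7 - (2 + 2*n) = 7 + (-2 - 2*n) = 5 - 2*n)
M(t) = 5 - 2*t
1/G(M(-7)) = 1/((5 - 2*(-7))²) = 1/((5 + 14)²) = 1/(19²) = 1/361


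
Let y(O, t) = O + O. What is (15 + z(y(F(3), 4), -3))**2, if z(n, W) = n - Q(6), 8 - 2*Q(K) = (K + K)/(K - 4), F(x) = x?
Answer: 400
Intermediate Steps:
Q(K) = 4 - K/(-4 + K) (Q(K) = 4 - (K + K)/(2*(K - 4)) = 4 - 2*K/(2*(-4 + K)) = 4 - K/(-4 + K))
y(O, t) = 2*O
z(n, W) = -1 + n (z(n, W) = n - (-16 + 3*6)/(-4 + 6) = n - (-16 + 18)/2 = n - 2/2 = n - 1*1 = n - 1 = -1 + n)
(15 + z(y(F(3), 4), -3))**2 = (15 + (-1 + 2*3))**2 = (15 + (-1 + 6))**2 = (15 + 5)**2 = 20**2 = 400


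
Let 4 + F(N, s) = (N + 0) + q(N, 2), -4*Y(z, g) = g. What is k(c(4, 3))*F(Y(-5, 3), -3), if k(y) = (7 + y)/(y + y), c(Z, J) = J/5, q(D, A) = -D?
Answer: -76/3 ≈ -25.333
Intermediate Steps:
Y(z, g) = -g/4
F(N, s) = -4 (F(N, s) = -4 + ((N + 0) - N) = -4 + (N - N) = -4 + 0 = -4)
c(Z, J) = J/5 (c(Z, J) = J*(⅕) = J/5)
k(y) = (7 + y)/(2*y) (k(y) = (7 + y)/((2*y)) = (7 + y)*(1/(2*y)) = (7 + y)/(2*y))
k(c(4, 3))*F(Y(-5, 3), -3) = ((7 + (⅕)*3)/(2*(((⅕)*3))))*(-4) = ((7 + ⅗)/(2*(⅗)))*(-4) = ((½)*(5/3)*(38/5))*(-4) = (19/3)*(-4) = -76/3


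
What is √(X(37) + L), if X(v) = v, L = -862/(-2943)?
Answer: √35889231/981 ≈ 6.1068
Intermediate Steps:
L = 862/2943 (L = -862*(-1/2943) = 862/2943 ≈ 0.29290)
√(X(37) + L) = √(37 + 862/2943) = √(109753/2943) = √35889231/981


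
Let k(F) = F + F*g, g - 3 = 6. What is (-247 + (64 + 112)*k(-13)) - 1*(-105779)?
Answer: 82652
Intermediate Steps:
g = 9 (g = 3 + 6 = 9)
k(F) = 10*F (k(F) = F + F*9 = F + 9*F = 10*F)
(-247 + (64 + 112)*k(-13)) - 1*(-105779) = (-247 + (64 + 112)*(10*(-13))) - 1*(-105779) = (-247 + 176*(-130)) + 105779 = (-247 - 22880) + 105779 = -23127 + 105779 = 82652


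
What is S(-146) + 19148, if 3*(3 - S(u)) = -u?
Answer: 57307/3 ≈ 19102.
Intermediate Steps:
S(u) = 3 + u/3 (S(u) = 3 - (-1)*u/3 = 3 + u/3)
S(-146) + 19148 = (3 + (1/3)*(-146)) + 19148 = (3 - 146/3) + 19148 = -137/3 + 19148 = 57307/3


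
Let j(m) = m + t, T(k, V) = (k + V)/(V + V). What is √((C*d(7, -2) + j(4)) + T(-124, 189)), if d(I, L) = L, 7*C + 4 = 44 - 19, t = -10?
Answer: I*√187782/126 ≈ 3.4392*I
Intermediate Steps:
T(k, V) = (V + k)/(2*V) (T(k, V) = (V + k)/((2*V)) = (V + k)*(1/(2*V)) = (V + k)/(2*V))
C = 3 (C = -4/7 + (44 - 19)/7 = -4/7 + (⅐)*25 = -4/7 + 25/7 = 3)
j(m) = -10 + m (j(m) = m - 10 = -10 + m)
√((C*d(7, -2) + j(4)) + T(-124, 189)) = √((3*(-2) + (-10 + 4)) + (½)*(189 - 124)/189) = √((-6 - 6) + (½)*(1/189)*65) = √(-12 + 65/378) = √(-4471/378) = I*√187782/126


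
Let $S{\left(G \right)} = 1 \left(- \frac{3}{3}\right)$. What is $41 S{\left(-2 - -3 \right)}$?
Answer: $-41$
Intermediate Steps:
$S{\left(G \right)} = -1$ ($S{\left(G \right)} = 1 \left(\left(-3\right) \frac{1}{3}\right) = 1 \left(-1\right) = -1$)
$41 S{\left(-2 - -3 \right)} = 41 \left(-1\right) = -41$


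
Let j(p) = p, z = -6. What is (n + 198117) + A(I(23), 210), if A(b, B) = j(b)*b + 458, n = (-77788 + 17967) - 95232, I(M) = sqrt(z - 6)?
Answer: 43510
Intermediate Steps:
I(M) = 2*I*sqrt(3) (I(M) = sqrt(-6 - 6) = sqrt(-12) = 2*I*sqrt(3))
n = -155053 (n = -59821 - 95232 = -155053)
A(b, B) = 458 + b**2 (A(b, B) = b*b + 458 = b**2 + 458 = 458 + b**2)
(n + 198117) + A(I(23), 210) = (-155053 + 198117) + (458 + (2*I*sqrt(3))**2) = 43064 + (458 - 12) = 43064 + 446 = 43510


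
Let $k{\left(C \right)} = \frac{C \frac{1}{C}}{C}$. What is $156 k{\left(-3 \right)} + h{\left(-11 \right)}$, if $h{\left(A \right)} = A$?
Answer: $-63$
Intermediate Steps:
$k{\left(C \right)} = \frac{1}{C}$ ($k{\left(C \right)} = 1 \frac{1}{C} = \frac{1}{C}$)
$156 k{\left(-3 \right)} + h{\left(-11 \right)} = \frac{156}{-3} - 11 = 156 \left(- \frac{1}{3}\right) - 11 = -52 - 11 = -63$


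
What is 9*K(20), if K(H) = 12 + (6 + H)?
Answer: 342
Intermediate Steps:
K(H) = 18 + H
9*K(20) = 9*(18 + 20) = 9*38 = 342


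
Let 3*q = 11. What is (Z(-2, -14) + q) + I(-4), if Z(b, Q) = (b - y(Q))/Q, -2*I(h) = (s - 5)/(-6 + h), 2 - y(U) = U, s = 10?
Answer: 437/84 ≈ 5.2024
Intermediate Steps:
y(U) = 2 - U
I(h) = -5/(2*(-6 + h)) (I(h) = -(10 - 5)/(2*(-6 + h)) = -5/(2*(-6 + h)))
Z(b, Q) = (-2 + Q + b)/Q (Z(b, Q) = (b - (2 - Q))/Q = (b + (-2 + Q))/Q = (-2 + Q + b)/Q)
q = 11/3 (q = (⅓)*11 = 11/3 ≈ 3.6667)
(Z(-2, -14) + q) + I(-4) = ((-2 - 14 - 2)/(-14) + 11/3) - 5/(-12 + 2*(-4)) = (-1/14*(-18) + 11/3) - 5/(-12 - 8) = (9/7 + 11/3) - 5/(-20) = 104/21 - 5*(-1/20) = 104/21 + ¼ = 437/84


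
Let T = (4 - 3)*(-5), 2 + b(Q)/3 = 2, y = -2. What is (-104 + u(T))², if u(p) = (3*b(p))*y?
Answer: 10816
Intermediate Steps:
b(Q) = 0 (b(Q) = -6 + 3*2 = -6 + 6 = 0)
T = -5 (T = 1*(-5) = -5)
u(p) = 0 (u(p) = (3*0)*(-2) = 0*(-2) = 0)
(-104 + u(T))² = (-104 + 0)² = (-104)² = 10816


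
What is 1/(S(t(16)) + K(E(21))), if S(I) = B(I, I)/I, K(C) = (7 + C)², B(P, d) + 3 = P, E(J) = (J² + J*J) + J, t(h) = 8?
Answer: 8/6624805 ≈ 1.2076e-6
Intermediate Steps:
E(J) = J + 2*J² (E(J) = (J² + J²) + J = 2*J² + J = J + 2*J²)
B(P, d) = -3 + P
S(I) = (-3 + I)/I
1/(S(t(16)) + K(E(21))) = 1/((-3 + 8)/8 + (7 + 21*(1 + 2*21))²) = 1/((⅛)*5 + (7 + 21*(1 + 42))²) = 1/(5/8 + (7 + 21*43)²) = 1/(5/8 + (7 + 903)²) = 1/(5/8 + 910²) = 1/(5/8 + 828100) = 1/(6624805/8) = 8/6624805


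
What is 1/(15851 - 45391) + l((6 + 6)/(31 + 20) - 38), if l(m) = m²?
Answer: 12175324271/8537060 ≈ 1426.2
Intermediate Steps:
1/(15851 - 45391) + l((6 + 6)/(31 + 20) - 38) = 1/(15851 - 45391) + ((6 + 6)/(31 + 20) - 38)² = 1/(-29540) + (12/51 - 38)² = -1/29540 + (12*(1/51) - 38)² = -1/29540 + (4/17 - 38)² = -1/29540 + (-642/17)² = -1/29540 + 412164/289 = 12175324271/8537060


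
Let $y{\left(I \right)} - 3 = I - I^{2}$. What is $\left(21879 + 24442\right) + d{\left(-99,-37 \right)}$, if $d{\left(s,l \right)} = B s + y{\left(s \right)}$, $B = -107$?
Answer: $47017$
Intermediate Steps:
$y{\left(I \right)} = 3 + I - I^{2}$ ($y{\left(I \right)} = 3 - \left(I^{2} - I\right) = 3 + I - I^{2}$)
$d{\left(s,l \right)} = 3 - s^{2} - 106 s$ ($d{\left(s,l \right)} = - 107 s + \left(3 + s - s^{2}\right) = 3 - s^{2} - 106 s$)
$\left(21879 + 24442\right) + d{\left(-99,-37 \right)} = \left(21879 + 24442\right) - -696 = 46321 + \left(3 - 9801 + 10494\right) = 46321 + 696 = 47017$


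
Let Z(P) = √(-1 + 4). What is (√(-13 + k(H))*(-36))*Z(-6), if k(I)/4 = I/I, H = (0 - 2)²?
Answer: -108*I*√3 ≈ -187.06*I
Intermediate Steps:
H = 4 (H = (-2)² = 4)
k(I) = 4 (k(I) = 4*(I/I) = 4*1 = 4)
Z(P) = √3
(√(-13 + k(H))*(-36))*Z(-6) = (√(-13 + 4)*(-36))*√3 = (√(-9)*(-36))*√3 = ((3*I)*(-36))*√3 = (-108*I)*√3 = -108*I*√3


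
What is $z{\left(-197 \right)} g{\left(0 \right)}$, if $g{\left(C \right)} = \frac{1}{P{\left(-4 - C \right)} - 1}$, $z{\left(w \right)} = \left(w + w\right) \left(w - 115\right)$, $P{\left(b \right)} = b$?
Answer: $- \frac{122928}{5} \approx -24586.0$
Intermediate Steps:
$z{\left(w \right)} = 2 w \left(-115 + w\right)$
$g{\left(C \right)} = \frac{1}{-5 - C}$ ($g{\left(C \right)} = \frac{1}{\left(-4 - C\right) - 1} = \frac{1}{-5 - C}$)
$z{\left(-197 \right)} g{\left(0 \right)} = 2 \left(-197\right) \left(-115 - 197\right) \left(- \frac{1}{5 + 0}\right) = 2 \left(-197\right) \left(-312\right) \left(- \frac{1}{5}\right) = 122928 \left(\left(-1\right) \frac{1}{5}\right) = 122928 \left(- \frac{1}{5}\right) = - \frac{122928}{5}$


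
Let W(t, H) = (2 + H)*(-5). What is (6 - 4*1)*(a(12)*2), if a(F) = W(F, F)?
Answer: -280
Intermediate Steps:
W(t, H) = -10 - 5*H
a(F) = -10 - 5*F
(6 - 4*1)*(a(12)*2) = (6 - 4*1)*((-10 - 5*12)*2) = (6 - 4)*((-10 - 60)*2) = 2*(-70*2) = 2*(-140) = -280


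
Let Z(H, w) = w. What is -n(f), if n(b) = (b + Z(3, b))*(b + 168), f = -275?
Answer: -58850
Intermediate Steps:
n(b) = 2*b*(168 + b) (n(b) = (b + b)*(b + 168) = (2*b)*(168 + b) = 2*b*(168 + b))
-n(f) = -2*(-275)*(168 - 275) = -2*(-275)*(-107) = -1*58850 = -58850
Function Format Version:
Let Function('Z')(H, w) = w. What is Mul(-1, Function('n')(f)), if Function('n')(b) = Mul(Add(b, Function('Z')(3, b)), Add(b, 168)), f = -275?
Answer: -58850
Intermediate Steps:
Function('n')(b) = Mul(2, b, Add(168, b)) (Function('n')(b) = Mul(Add(b, b), Add(b, 168)) = Mul(Mul(2, b), Add(168, b)) = Mul(2, b, Add(168, b)))
Mul(-1, Function('n')(f)) = Mul(-1, Mul(2, -275, Add(168, -275))) = Mul(-1, Mul(2, -275, -107)) = Mul(-1, 58850) = -58850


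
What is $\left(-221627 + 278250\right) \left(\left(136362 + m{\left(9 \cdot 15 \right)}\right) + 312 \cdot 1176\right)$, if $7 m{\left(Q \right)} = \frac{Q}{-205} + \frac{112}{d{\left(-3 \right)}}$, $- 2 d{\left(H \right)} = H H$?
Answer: $\frac{10515273831035}{369} \approx 2.8497 \cdot 10^{10}$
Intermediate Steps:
$d{\left(H \right)} = - \frac{H^{2}}{2}$ ($d{\left(H \right)} = - \frac{H H}{2} = - \frac{H^{2}}{2}$)
$m{\left(Q \right)} = - \frac{32}{9} - \frac{Q}{1435}$ ($m{\left(Q \right)} = \frac{\frac{Q}{-205} + \frac{112}{\left(- \frac{1}{2}\right) \left(-3\right)^{2}}}{7} = \frac{Q \left(- \frac{1}{205}\right) + \frac{112}{\left(- \frac{1}{2}\right) 9}}{7} = \frac{- \frac{Q}{205} + \frac{112}{- \frac{9}{2}}}{7} = \frac{- \frac{Q}{205} + 112 \left(- \frac{2}{9}\right)}{7} = \frac{- \frac{Q}{205} - \frac{224}{9}}{7} = \frac{- \frac{224}{9} - \frac{Q}{205}}{7} = - \frac{32}{9} - \frac{Q}{1435}$)
$\left(-221627 + 278250\right) \left(\left(136362 + m{\left(9 \cdot 15 \right)}\right) + 312 \cdot 1176\right) = \left(-221627 + 278250\right) \left(\left(136362 - \left(\frac{32}{9} + \frac{9 \cdot 15}{1435}\right)\right) + 312 \cdot 1176\right) = 56623 \left(\left(136362 - \frac{9427}{2583}\right) + 366912\right) = 56623 \left(\frac{352213619}{2583} + 366912\right) = 56623 \cdot \frac{1299947315}{2583} = \frac{10515273831035}{369}$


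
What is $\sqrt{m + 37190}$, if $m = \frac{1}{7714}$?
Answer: $\frac{\sqrt{2213020560954}}{7714} \approx 192.85$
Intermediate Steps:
$m = \frac{1}{7714} \approx 0.00012963$
$\sqrt{m + 37190} = \sqrt{\frac{1}{7714} + 37190} = \sqrt{\frac{286883661}{7714}} = \frac{\sqrt{2213020560954}}{7714}$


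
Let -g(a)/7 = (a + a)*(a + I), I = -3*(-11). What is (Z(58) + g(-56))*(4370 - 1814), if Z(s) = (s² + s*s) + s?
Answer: -28744776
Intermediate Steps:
I = 33
Z(s) = s + 2*s² (Z(s) = (s² + s²) + s = 2*s² + s = s + 2*s²)
g(a) = -14*a*(33 + a) (g(a) = -7*(a + a)*(a + 33) = -7*2*a*(33 + a) = -14*a*(33 + a))
(Z(58) + g(-56))*(4370 - 1814) = (58*(1 + 2*58) - 14*(-56)*(33 - 56))*(4370 - 1814) = (58*(1 + 116) - 14*(-56)*(-23))*2556 = (58*117 - 18032)*2556 = (6786 - 18032)*2556 = -11246*2556 = -28744776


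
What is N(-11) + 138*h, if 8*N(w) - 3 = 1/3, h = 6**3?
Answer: 357701/12 ≈ 29808.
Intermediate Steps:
h = 216
N(w) = 5/12 (N(w) = 3/8 + (1/8)/3 = 3/8 + (1/8)*(1/3) = 3/8 + 1/24 = 5/12)
N(-11) + 138*h = 5/12 + 138*216 = 5/12 + 29808 = 357701/12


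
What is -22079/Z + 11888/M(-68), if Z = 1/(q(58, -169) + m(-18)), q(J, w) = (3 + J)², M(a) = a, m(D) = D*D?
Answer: -1518265407/17 ≈ -8.9310e+7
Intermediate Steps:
m(D) = D²
Z = 1/4045 (Z = 1/((3 + 58)² + (-18)²) = 1/(61² + 324) = 1/(3721 + 324) = 1/4045 ≈ 0.00024722)
-22079/Z + 11888/M(-68) = -22079/1/4045 + 11888/(-68) = -22079*4045 + 11888*(-1/68) = -89309555 - 2972/17 = -1518265407/17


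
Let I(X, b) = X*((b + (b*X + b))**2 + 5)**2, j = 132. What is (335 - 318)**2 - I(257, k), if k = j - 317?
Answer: -1354625027399158935011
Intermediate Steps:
k = -185 (k = 132 - 317 = -185)
I(X, b) = X*(5 + (2*b + X*b)**2)**2 (I(X, b) = X*((b + (X*b + b))**2 + 5)**2 = X*((b + (b + X*b))**2 + 5)**2 = X*((2*b + X*b)**2 + 5)**2 = X*(5 + (2*b + X*b)**2)**2)
(335 - 318)**2 - I(257, k) = (335 - 318)**2 - 257*(5 + (-185)**2*(2 + 257)**2)**2 = 17**2 - 257*(5 + 34225*259**2)**2 = 289 - 257*(5 + 34225*67081)**2 = 289 - 257*(5 + 2295847225)**2 = 289 - 257*2295847230**2 = 289 - 257*5270914503498672900 = 289 - 1*1354625027399158935300 = 289 - 1354625027399158935300 = -1354625027399158935011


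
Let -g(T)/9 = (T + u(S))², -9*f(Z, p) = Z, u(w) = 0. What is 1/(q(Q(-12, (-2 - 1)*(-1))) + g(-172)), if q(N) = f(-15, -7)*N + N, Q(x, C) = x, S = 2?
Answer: -1/266288 ≈ -3.7553e-6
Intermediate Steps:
f(Z, p) = -Z/9
q(N) = 8*N/3 (q(N) = (-⅑*(-15))*N + N = 5*N/3 + N = 8*N/3)
g(T) = -9*T² (g(T) = -9*(T + 0)² = -9*T²)
1/(q(Q(-12, (-2 - 1)*(-1))) + g(-172)) = 1/((8/3)*(-12) - 9*(-172)²) = 1/(-32 - 9*29584) = 1/(-32 - 266256) = 1/(-266288) = -1/266288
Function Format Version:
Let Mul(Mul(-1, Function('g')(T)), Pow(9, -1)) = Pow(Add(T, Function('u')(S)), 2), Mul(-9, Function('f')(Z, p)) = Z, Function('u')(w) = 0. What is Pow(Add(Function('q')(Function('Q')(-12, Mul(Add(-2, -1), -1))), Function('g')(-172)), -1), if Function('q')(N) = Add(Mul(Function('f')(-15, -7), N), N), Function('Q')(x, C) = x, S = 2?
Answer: Rational(-1, 266288) ≈ -3.7553e-6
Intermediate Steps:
Function('f')(Z, p) = Mul(Rational(-1, 9), Z)
Function('q')(N) = Mul(Rational(8, 3), N) (Function('q')(N) = Add(Mul(Mul(Rational(-1, 9), -15), N), N) = Add(Mul(Rational(5, 3), N), N) = Mul(Rational(8, 3), N))
Function('g')(T) = Mul(-9, Pow(T, 2)) (Function('g')(T) = Mul(-9, Pow(Add(T, 0), 2)) = Mul(-9, Pow(T, 2)))
Pow(Add(Function('q')(Function('Q')(-12, Mul(Add(-2, -1), -1))), Function('g')(-172)), -1) = Pow(Add(Mul(Rational(8, 3), -12), Mul(-9, Pow(-172, 2))), -1) = Pow(Add(-32, Mul(-9, 29584)), -1) = Pow(Add(-32, -266256), -1) = Pow(-266288, -1) = Rational(-1, 266288)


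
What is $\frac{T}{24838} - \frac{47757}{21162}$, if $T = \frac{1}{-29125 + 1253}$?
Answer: $- \frac{5510240359719}{2441688263872} \approx -2.2567$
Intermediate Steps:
$T = - \frac{1}{27872}$ ($T = \frac{1}{-27872} = - \frac{1}{27872} \approx -3.5878 \cdot 10^{-5}$)
$\frac{T}{24838} - \frac{47757}{21162} = - \frac{1}{27872 \cdot 24838} - \frac{47757}{21162} = \left(- \frac{1}{27872}\right) \frac{1}{24838} - \frac{15919}{7054} = - \frac{1}{692284736} - \frac{15919}{7054} = - \frac{5510240359719}{2441688263872}$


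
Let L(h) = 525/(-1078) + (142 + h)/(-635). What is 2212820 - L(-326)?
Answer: 216391687089/97790 ≈ 2.2128e+6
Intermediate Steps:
L(h) = -69493/97790 - h/635 (L(h) = 525*(-1/1078) + (142 + h)*(-1/635) = -75/154 + (-142/635 - h/635) = -69493/97790 - h/635)
2212820 - L(-326) = 2212820 - (-69493/97790 - 1/635*(-326)) = 2212820 - (-69493/97790 + 326/635) = 2212820 - 1*(-19289/97790) = 2212820 + 19289/97790 = 216391687089/97790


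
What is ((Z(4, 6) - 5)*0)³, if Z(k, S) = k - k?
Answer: 0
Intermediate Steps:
Z(k, S) = 0
((Z(4, 6) - 5)*0)³ = ((0 - 5)*0)³ = (-5*0)³ = 0³ = 0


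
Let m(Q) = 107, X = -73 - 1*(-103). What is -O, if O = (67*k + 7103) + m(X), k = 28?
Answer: -9086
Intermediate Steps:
X = 30 (X = -73 + 103 = 30)
O = 9086 (O = (67*28 + 7103) + 107 = (1876 + 7103) + 107 = 8979 + 107 = 9086)
-O = -1*9086 = -9086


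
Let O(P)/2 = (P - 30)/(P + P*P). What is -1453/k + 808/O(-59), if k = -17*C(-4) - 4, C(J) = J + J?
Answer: -182617733/11748 ≈ -15545.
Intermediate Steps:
C(J) = 2*J
k = 132 (k = -34*(-4) - 4 = -17*(-8) - 4 = 136 - 4 = 132)
O(P) = 2*(-30 + P)/(P + P²) (O(P) = 2*((P - 30)/(P + P*P)) = 2*((-30 + P)/(P + P²)) = 2*(-30 + P)/(P + P²))
-1453/k + 808/O(-59) = -1453/132 + 808/((2*(-30 - 59)/(-59*(1 - 59)))) = -1453*1/132 + 808/((2*(-1/59)*(-89)/(-58))) = -1453/132 + 808/((2*(-1/59)*(-1/58)*(-89))) = -1453/132 + 808/(-89/1711) = -1453/132 + 808*(-1711/89) = -1453/132 - 1382488/89 = -182617733/11748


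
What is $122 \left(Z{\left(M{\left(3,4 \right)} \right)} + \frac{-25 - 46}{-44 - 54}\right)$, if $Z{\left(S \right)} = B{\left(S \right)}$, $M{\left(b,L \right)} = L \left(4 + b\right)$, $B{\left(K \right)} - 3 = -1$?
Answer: $\frac{16287}{49} \approx 332.39$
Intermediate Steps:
$B{\left(K \right)} = 2$ ($B{\left(K \right)} = 3 - 1 = 2$)
$Z{\left(S \right)} = 2$
$122 \left(Z{\left(M{\left(3,4 \right)} \right)} + \frac{-25 - 46}{-44 - 54}\right) = 122 \left(2 + \frac{-25 - 46}{-44 - 54}\right) = 122 \left(2 - \frac{71}{-98}\right) = 122 \left(2 - - \frac{71}{98}\right) = 122 \left(2 + \frac{71}{98}\right) = 122 \cdot \frac{267}{98} = \frac{16287}{49}$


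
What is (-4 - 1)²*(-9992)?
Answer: -249800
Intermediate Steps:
(-4 - 1)²*(-9992) = (-5)²*(-9992) = 25*(-9992) = -249800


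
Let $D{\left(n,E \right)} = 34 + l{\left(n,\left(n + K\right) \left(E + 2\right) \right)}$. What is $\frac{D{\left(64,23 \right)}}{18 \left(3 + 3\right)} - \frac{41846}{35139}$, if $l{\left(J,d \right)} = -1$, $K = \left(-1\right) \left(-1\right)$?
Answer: $- \frac{373309}{421668} \approx -0.88531$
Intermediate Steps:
$K = 1$
$D{\left(n,E \right)} = 33$ ($D{\left(n,E \right)} = 34 - 1 = 33$)
$\frac{D{\left(64,23 \right)}}{18 \left(3 + 3\right)} - \frac{41846}{35139} = \frac{33}{18 \left(3 + 3\right)} - \frac{41846}{35139} = \frac{33}{18 \cdot 6} - \frac{41846}{35139} = \frac{33}{108} - \frac{41846}{35139} = 33 \cdot \frac{1}{108} - \frac{41846}{35139} = \frac{11}{36} - \frac{41846}{35139} = - \frac{373309}{421668}$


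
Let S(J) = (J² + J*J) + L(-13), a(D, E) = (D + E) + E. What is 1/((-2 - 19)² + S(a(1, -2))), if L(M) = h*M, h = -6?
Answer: 1/537 ≈ 0.0018622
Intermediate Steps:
a(D, E) = D + 2*E
L(M) = -6*M
S(J) = 78 + 2*J² (S(J) = (J² + J*J) - 6*(-13) = (J² + J²) + 78 = 2*J² + 78 = 78 + 2*J²)
1/((-2 - 19)² + S(a(1, -2))) = 1/((-2 - 19)² + (78 + 2*(1 + 2*(-2))²)) = 1/((-21)² + (78 + 2*(1 - 4)²)) = 1/(441 + (78 + 2*(-3)²)) = 1/(441 + (78 + 2*9)) = 1/(441 + (78 + 18)) = 1/(441 + 96) = 1/537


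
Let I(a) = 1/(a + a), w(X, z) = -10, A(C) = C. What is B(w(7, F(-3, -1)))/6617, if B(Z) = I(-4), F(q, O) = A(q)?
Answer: -1/52936 ≈ -1.8891e-5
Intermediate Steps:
F(q, O) = q
I(a) = 1/(2*a)
B(Z) = -⅛ (B(Z) = (½)/(-4) = (½)*(-¼) = -⅛)
B(w(7, F(-3, -1)))/6617 = -⅛/6617 = -⅛*1/6617 = -1/52936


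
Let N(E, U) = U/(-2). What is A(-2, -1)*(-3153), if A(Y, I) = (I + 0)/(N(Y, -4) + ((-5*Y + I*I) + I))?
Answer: 1051/4 ≈ 262.75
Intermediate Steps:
N(E, U) = -U/2 (N(E, U) = U*(-1/2) = -U/2)
A(Y, I) = I/(2 + I + I**2 - 5*Y) (A(Y, I) = (I + 0)/(-1/2*(-4) + ((-5*Y + I*I) + I)) = I/(2 + ((-5*Y + I**2) + I)) = I/(2 + ((I**2 - 5*Y) + I)) = I/(2 + (I + I**2 - 5*Y)) = I/(2 + I + I**2 - 5*Y))
A(-2, -1)*(-3153) = -1/(2 - 1 + (-1)**2 - 5*(-2))*(-3153) = -1/(2 - 1 + 1 + 10)*(-3153) = -1/12*(-3153) = 1051/4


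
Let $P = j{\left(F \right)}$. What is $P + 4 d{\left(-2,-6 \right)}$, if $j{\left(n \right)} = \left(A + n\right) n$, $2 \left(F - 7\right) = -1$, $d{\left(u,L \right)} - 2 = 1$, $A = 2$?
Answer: $\frac{269}{4} \approx 67.25$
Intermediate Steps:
$d{\left(u,L \right)} = 3$ ($d{\left(u,L \right)} = 2 + 1 = 3$)
$F = \frac{13}{2}$ ($F = 7 + \frac{1}{2} \left(-1\right) = 7 - \frac{1}{2} = \frac{13}{2} \approx 6.5$)
$j{\left(n \right)} = n \left(2 + n\right)$ ($j{\left(n \right)} = \left(2 + n\right) n = n \left(2 + n\right)$)
$P = \frac{221}{4}$ ($P = \frac{13 \left(2 + \frac{13}{2}\right)}{2} = \frac{13}{2} \cdot \frac{17}{2} = \frac{221}{4} \approx 55.25$)
$P + 4 d{\left(-2,-6 \right)} = \frac{221}{4} + 4 \cdot 3 = \frac{221}{4} + 12 = \frac{269}{4}$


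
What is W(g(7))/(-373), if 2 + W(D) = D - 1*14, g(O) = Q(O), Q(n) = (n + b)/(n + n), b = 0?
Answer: 31/746 ≈ 0.041555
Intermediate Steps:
Q(n) = ½ (Q(n) = (n + 0)/(n + n) = n/((2*n)) = n*(1/(2*n)) = ½)
g(O) = ½
W(D) = -16 + D (W(D) = -2 + (D - 1*14) = -2 + (D - 14) = -2 + (-14 + D) = -16 + D)
W(g(7))/(-373) = (-16 + ½)/(-373) = -31/2*(-1/373) = 31/746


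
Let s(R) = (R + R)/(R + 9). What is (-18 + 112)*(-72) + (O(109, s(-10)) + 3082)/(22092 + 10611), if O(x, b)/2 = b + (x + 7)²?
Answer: -221303870/32703 ≈ -6767.1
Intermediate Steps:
s(R) = 2*R/(9 + R) (s(R) = (2*R)/(9 + R) = 2*R/(9 + R))
O(x, b) = 2*b + 2*(7 + x)² (O(x, b) = 2*(b + (x + 7)²) = 2*(b + (7 + x)²) = 2*b + 2*(7 + x)²)
(-18 + 112)*(-72) + (O(109, s(-10)) + 3082)/(22092 + 10611) = (-18 + 112)*(-72) + ((2*(2*(-10)/(9 - 10)) + 2*(7 + 109)²) + 3082)/(22092 + 10611) = 94*(-72) + ((2*(2*(-10)/(-1)) + 2*116²) + 3082)/32703 = -6768 + ((2*(2*(-10)*(-1)) + 2*13456) + 3082)*(1/32703) = -6768 + ((2*20 + 26912) + 3082)*(1/32703) = -6768 + ((40 + 26912) + 3082)*(1/32703) = -6768 + (26952 + 3082)*(1/32703) = -6768 + 30034*(1/32703) = -6768 + 30034/32703 = -221303870/32703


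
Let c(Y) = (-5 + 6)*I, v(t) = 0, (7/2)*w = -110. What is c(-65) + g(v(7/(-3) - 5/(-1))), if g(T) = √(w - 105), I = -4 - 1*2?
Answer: -6 + I*√6685/7 ≈ -6.0 + 11.68*I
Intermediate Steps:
w = -220/7 (w = (2/7)*(-110) = -220/7 ≈ -31.429)
I = -6 (I = -4 - 2 = -6)
g(T) = I*√6685/7 (g(T) = √(-220/7 - 105) = √(-955/7) = I*√6685/7)
c(Y) = -6 (c(Y) = (-5 + 6)*(-6) = 1*(-6) = -6)
c(-65) + g(v(7/(-3) - 5/(-1))) = -6 + I*√6685/7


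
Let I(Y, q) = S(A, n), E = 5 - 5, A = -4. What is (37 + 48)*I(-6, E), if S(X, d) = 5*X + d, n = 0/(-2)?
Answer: -1700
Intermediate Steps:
n = 0 (n = 0*(-1/2) = 0)
E = 0
S(X, d) = d + 5*X
I(Y, q) = -20 (I(Y, q) = 0 + 5*(-4) = 0 - 20 = -20)
(37 + 48)*I(-6, E) = (37 + 48)*(-20) = 85*(-20) = -1700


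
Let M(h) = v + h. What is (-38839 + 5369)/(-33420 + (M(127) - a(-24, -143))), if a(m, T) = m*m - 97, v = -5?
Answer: 33470/33777 ≈ 0.99091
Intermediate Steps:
M(h) = -5 + h
a(m, T) = -97 + m**2 (a(m, T) = m**2 - 97 = -97 + m**2)
(-38839 + 5369)/(-33420 + (M(127) - a(-24, -143))) = (-38839 + 5369)/(-33420 + ((-5 + 127) - (-97 + (-24)**2))) = -33470/(-33420 + (122 - (-97 + 576))) = -33470/(-33420 + (122 - 1*479)) = -33470/(-33420 + (122 - 479)) = -33470/(-33420 - 357) = -33470/(-33777) = -33470*(-1/33777) = 33470/33777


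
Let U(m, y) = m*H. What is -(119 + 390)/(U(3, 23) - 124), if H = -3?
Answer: 509/133 ≈ 3.8271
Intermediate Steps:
U(m, y) = -3*m (U(m, y) = m*(-3) = -3*m)
-(119 + 390)/(U(3, 23) - 124) = -(119 + 390)/(-3*3 - 124) = -509/(-9 - 124) = -509/(-133) = -509*(-1)/133 = -1*(-509/133) = 509/133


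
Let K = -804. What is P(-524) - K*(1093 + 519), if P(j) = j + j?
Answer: 1295000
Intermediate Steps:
P(j) = 2*j
P(-524) - K*(1093 + 519) = 2*(-524) - (-804)*(1093 + 519) = -1048 - (-804)*1612 = -1048 - 1*(-1296048) = -1048 + 1296048 = 1295000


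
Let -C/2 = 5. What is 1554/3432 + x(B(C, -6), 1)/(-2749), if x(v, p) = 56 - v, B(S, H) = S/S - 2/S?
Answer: 3403227/7862140 ≈ 0.43286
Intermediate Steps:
C = -10 (C = -2*5 = -10)
B(S, H) = 1 - 2/S
1554/3432 + x(B(C, -6), 1)/(-2749) = 1554/3432 + (56 - (-2 - 10)/(-10))/(-2749) = 1554*(1/3432) + (56 - (-1)*(-12)/10)*(-1/2749) = 259/572 + (56 - 1*6/5)*(-1/2749) = 259/572 + (56 - 6/5)*(-1/2749) = 259/572 + (274/5)*(-1/2749) = 259/572 - 274/13745 = 3403227/7862140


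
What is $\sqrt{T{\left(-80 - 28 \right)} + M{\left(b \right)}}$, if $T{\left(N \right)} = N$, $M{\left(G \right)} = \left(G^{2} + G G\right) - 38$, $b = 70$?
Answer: $\sqrt{9654} \approx 98.255$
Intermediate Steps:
$M{\left(G \right)} = -38 + 2 G^{2}$ ($M{\left(G \right)} = \left(G^{2} + G^{2}\right) - 38 = 2 G^{2} - 38 = -38 + 2 G^{2}$)
$\sqrt{T{\left(-80 - 28 \right)} + M{\left(b \right)}} = \sqrt{\left(-80 - 28\right) - \left(38 - 2 \cdot 70^{2}\right)} = \sqrt{-108 + \left(-38 + 2 \cdot 4900\right)} = \sqrt{-108 + \left(-38 + 9800\right)} = \sqrt{-108 + 9762} = \sqrt{9654}$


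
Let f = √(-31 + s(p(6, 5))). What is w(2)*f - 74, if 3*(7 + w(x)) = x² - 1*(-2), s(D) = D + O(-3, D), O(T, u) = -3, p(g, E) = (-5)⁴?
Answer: -74 - 5*√591 ≈ -195.55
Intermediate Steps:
p(g, E) = 625
s(D) = -3 + D (s(D) = D - 3 = -3 + D)
f = √591 (f = √(-31 + (-3 + 625)) = √(-31 + 622) = √591 ≈ 24.310)
w(x) = -19/3 + x²/3 (w(x) = -7 + (x² - 1*(-2))/3 = -7 + (x² + 2)/3 = -7 + (2 + x²)/3 = -7 + (⅔ + x²/3) = -19/3 + x²/3)
w(2)*f - 74 = (-19/3 + (⅓)*2²)*√591 - 74 = (-19/3 + (⅓)*4)*√591 - 74 = (-19/3 + 4/3)*√591 - 74 = -5*√591 - 74 = -74 - 5*√591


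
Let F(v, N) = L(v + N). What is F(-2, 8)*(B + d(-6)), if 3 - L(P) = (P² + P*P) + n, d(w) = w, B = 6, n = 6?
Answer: 0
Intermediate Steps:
L(P) = -3 - 2*P² (L(P) = 3 - ((P² + P*P) + 6) = 3 - ((P² + P²) + 6) = 3 - (2*P² + 6) = 3 - (6 + 2*P²) = 3 + (-6 - 2*P²) = -3 - 2*P²)
F(v, N) = -3 - 2*(N + v)² (F(v, N) = -3 - 2*(v + N)² = -3 - 2*(N + v)²)
F(-2, 8)*(B + d(-6)) = (-3 - 2*(8 - 2)²)*(6 - 6) = (-3 - 2*6²)*0 = (-3 - 2*36)*0 = (-3 - 72)*0 = -75*0 = 0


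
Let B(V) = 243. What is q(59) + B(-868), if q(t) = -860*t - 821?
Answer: -51318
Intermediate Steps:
q(t) = -821 - 860*t
q(59) + B(-868) = (-821 - 860*59) + 243 = (-821 - 50740) + 243 = -51561 + 243 = -51318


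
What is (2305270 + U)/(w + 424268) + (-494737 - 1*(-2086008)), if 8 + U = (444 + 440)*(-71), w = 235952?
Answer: 525295591059/330110 ≈ 1.5913e+6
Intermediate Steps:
U = -62772 (U = -8 + (444 + 440)*(-71) = -8 + 884*(-71) = -8 - 62764 = -62772)
(2305270 + U)/(w + 424268) + (-494737 - 1*(-2086008)) = (2305270 - 62772)/(235952 + 424268) + (-494737 - 1*(-2086008)) = 2242498/660220 + (-494737 + 2086008) = 2242498*(1/660220) + 1591271 = 1121249/330110 + 1591271 = 525295591059/330110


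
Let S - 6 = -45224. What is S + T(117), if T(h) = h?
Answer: -45101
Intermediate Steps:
S = -45218 (S = 6 - 45224 = -45218)
S + T(117) = -45218 + 117 = -45101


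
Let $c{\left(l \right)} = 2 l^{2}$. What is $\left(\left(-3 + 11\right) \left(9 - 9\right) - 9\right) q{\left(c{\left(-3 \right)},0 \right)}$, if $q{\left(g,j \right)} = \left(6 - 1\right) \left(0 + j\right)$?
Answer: $0$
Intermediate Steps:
$q{\left(g,j \right)} = 5 j$
$\left(\left(-3 + 11\right) \left(9 - 9\right) - 9\right) q{\left(c{\left(-3 \right)},0 \right)} = \left(\left(-3 + 11\right) \left(9 - 9\right) - 9\right) 5 \cdot 0 = \left(8 \cdot 0 - 9\right) 0 = \left(0 - 9\right) 0 = \left(-9\right) 0 = 0$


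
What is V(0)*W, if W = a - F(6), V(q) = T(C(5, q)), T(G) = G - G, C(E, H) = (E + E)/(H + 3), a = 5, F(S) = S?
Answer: 0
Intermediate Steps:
C(E, H) = 2*E/(3 + H) (C(E, H) = (2*E)/(3 + H) = 2*E/(3 + H))
T(G) = 0
V(q) = 0
W = -1 (W = 5 - 1*6 = 5 - 6 = -1)
V(0)*W = 0*(-1) = 0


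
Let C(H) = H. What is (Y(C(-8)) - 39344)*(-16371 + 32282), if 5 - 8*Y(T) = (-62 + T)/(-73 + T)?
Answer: -405644214647/648 ≈ -6.2599e+8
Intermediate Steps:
Y(T) = 5/8 - (-62 + T)/(8*(-73 + T))
(Y(C(-8)) - 39344)*(-16371 + 32282) = ((-303 + 4*(-8))/(8*(-73 - 8)) - 39344)*(-16371 + 32282) = ((⅛)*(-303 - 32)/(-81) - 39344)*15911 = ((⅛)*(-1/81)*(-335) - 39344)*15911 = (335/648 - 39344)*15911 = -25494577/648*15911 = -405644214647/648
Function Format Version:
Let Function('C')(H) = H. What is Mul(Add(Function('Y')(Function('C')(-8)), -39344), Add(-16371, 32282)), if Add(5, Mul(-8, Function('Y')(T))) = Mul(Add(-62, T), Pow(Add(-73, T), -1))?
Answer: Rational(-405644214647, 648) ≈ -6.2599e+8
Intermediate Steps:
Function('Y')(T) = Add(Rational(5, 8), Mul(Rational(-1, 8), Pow(Add(-73, T), -1), Add(-62, T))) (Function('Y')(T) = Add(Rational(5, 8), Mul(Rational(-1, 8), Mul(Add(-62, T), Pow(Add(-73, T), -1)))) = Add(Rational(5, 8), Mul(Rational(-1, 8), Mul(Pow(Add(-73, T), -1), Add(-62, T)))) = Add(Rational(5, 8), Mul(Rational(-1, 8), Pow(Add(-73, T), -1), Add(-62, T))))
Mul(Add(Function('Y')(Function('C')(-8)), -39344), Add(-16371, 32282)) = Mul(Add(Mul(Rational(1, 8), Pow(Add(-73, -8), -1), Add(-303, Mul(4, -8))), -39344), Add(-16371, 32282)) = Mul(Add(Mul(Rational(1, 8), Pow(-81, -1), Add(-303, -32)), -39344), 15911) = Mul(Add(Mul(Rational(1, 8), Rational(-1, 81), -335), -39344), 15911) = Mul(Add(Rational(335, 648), -39344), 15911) = Mul(Rational(-25494577, 648), 15911) = Rational(-405644214647, 648)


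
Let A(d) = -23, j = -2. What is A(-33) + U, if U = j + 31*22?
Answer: 657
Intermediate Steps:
U = 680 (U = -2 + 31*22 = -2 + 682 = 680)
A(-33) + U = -23 + 680 = 657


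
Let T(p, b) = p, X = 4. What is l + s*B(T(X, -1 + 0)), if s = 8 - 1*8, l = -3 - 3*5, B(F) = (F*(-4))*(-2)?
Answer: -18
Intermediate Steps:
B(F) = 8*F (B(F) = -4*F*(-2) = 8*F)
l = -18 (l = -3 - 15 = -18)
s = 0 (s = 8 - 8 = 0)
l + s*B(T(X, -1 + 0)) = -18 + 0*(8*4) = -18 + 0*32 = -18 + 0 = -18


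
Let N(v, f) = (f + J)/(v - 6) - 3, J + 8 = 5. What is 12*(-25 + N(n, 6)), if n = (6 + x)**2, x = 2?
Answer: -9726/29 ≈ -335.38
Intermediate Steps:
J = -3 (J = -8 + 5 = -3)
n = 64 (n = (6 + 2)**2 = 8**2 = 64)
N(v, f) = -3 + (-3 + f)/(-6 + v) (N(v, f) = (f - 3)/(v - 6) - 3 = (-3 + f)/(-6 + v) - 3 = -3 + (-3 + f)/(-6 + v))
12*(-25 + N(n, 6)) = 12*(-25 + (15 + 6 - 3*64)/(-6 + 64)) = 12*(-25 + (15 + 6 - 192)/58) = 12*(-25 + (1/58)*(-171)) = 12*(-25 - 171/58) = 12*(-1621/58) = -9726/29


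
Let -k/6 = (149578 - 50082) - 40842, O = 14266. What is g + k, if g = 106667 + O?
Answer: -230991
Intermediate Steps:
g = 120933 (g = 106667 + 14266 = 120933)
k = -351924 (k = -6*((149578 - 50082) - 40842) = -6*(99496 - 40842) = -6*58654 = -351924)
g + k = 120933 - 351924 = -230991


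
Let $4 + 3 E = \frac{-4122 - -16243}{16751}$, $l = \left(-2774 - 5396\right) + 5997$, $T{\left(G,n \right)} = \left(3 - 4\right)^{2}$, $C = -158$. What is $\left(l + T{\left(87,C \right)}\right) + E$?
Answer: $- \frac{109204399}{50253} \approx -2173.1$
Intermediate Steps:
$T{\left(G,n \right)} = 1$ ($T{\left(G,n \right)} = \left(-1\right)^{2} = 1$)
$l = -2173$ ($l = -8170 + 5997 = -2173$)
$E = - \frac{54883}{50253}$ ($E = - \frac{4}{3} + \frac{\left(-4122 - -16243\right) \frac{1}{16751}}{3} = - \frac{4}{3} + \frac{\left(-4122 + 16243\right) \frac{1}{16751}}{3} = - \frac{4}{3} + \frac{12121 \cdot \frac{1}{16751}}{3} = - \frac{4}{3} + \frac{1}{3} \cdot \frac{12121}{16751} = - \frac{4}{3} + \frac{12121}{50253} = - \frac{54883}{50253} \approx -1.0921$)
$\left(l + T{\left(87,C \right)}\right) + E = \left(-2173 + 1\right) - \frac{54883}{50253} = -2172 - \frac{54883}{50253} = - \frac{109204399}{50253}$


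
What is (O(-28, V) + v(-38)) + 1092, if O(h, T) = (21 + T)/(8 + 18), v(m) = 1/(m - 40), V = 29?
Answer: 85325/78 ≈ 1093.9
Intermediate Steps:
v(m) = 1/(-40 + m)
O(h, T) = 21/26 + T/26 (O(h, T) = (21 + T)/26 = (21 + T)*(1/26) = 21/26 + T/26)
(O(-28, V) + v(-38)) + 1092 = ((21/26 + (1/26)*29) + 1/(-40 - 38)) + 1092 = ((21/26 + 29/26) + 1/(-78)) + 1092 = (25/13 - 1/78) + 1092 = 149/78 + 1092 = 85325/78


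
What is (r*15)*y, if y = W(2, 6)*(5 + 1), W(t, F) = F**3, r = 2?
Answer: 38880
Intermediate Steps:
y = 1296 (y = 6**3*(5 + 1) = 216*6 = 1296)
(r*15)*y = (2*15)*1296 = 30*1296 = 38880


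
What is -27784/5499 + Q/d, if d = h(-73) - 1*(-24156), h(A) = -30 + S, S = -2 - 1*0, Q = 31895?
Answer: -494870611/132657876 ≈ -3.7304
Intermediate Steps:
S = -2 (S = -2 + 0 = -2)
h(A) = -32 (h(A) = -30 - 2 = -32)
d = 24124 (d = -32 - 1*(-24156) = -32 + 24156 = 24124)
-27784/5499 + Q/d = -27784/5499 + 31895/24124 = -494870611/132657876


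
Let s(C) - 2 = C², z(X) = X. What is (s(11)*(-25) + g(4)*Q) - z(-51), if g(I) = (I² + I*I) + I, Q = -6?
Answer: -3240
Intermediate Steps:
g(I) = I + 2*I² (g(I) = (I² + I²) + I = 2*I² + I = I + 2*I²)
s(C) = 2 + C²
(s(11)*(-25) + g(4)*Q) - z(-51) = ((2 + 11²)*(-25) + (4*(1 + 2*4))*(-6)) - 1*(-51) = ((2 + 121)*(-25) + (4*(1 + 8))*(-6)) + 51 = (123*(-25) + (4*9)*(-6)) + 51 = (-3075 + 36*(-6)) + 51 = (-3075 - 216) + 51 = -3291 + 51 = -3240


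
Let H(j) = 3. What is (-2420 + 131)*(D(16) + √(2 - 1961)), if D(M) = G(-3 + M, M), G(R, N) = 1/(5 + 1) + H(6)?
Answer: -14497/2 - 2289*I*√1959 ≈ -7248.5 - 1.0131e+5*I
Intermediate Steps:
G(R, N) = 19/6 (G(R, N) = 1/(5 + 1) + 3 = 1/6 + 3 = ⅙ + 3 = 19/6)
D(M) = 19/6
(-2420 + 131)*(D(16) + √(2 - 1961)) = (-2420 + 131)*(19/6 + √(2 - 1961)) = -2289*(19/6 + √(-1959)) = -2289*(19/6 + I*√1959) = -14497/2 - 2289*I*√1959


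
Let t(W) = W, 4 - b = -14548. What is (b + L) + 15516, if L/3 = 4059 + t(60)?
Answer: 42425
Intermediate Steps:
b = 14552 (b = 4 - 1*(-14548) = 4 + 14548 = 14552)
L = 12357 (L = 3*(4059 + 60) = 3*4119 = 12357)
(b + L) + 15516 = (14552 + 12357) + 15516 = 26909 + 15516 = 42425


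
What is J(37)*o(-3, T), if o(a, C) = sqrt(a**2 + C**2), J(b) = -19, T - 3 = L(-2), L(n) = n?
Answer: -19*sqrt(10) ≈ -60.083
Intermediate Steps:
T = 1 (T = 3 - 2 = 1)
o(a, C) = sqrt(C**2 + a**2)
J(37)*o(-3, T) = -19*sqrt(1**2 + (-3)**2) = -19*sqrt(1 + 9) = -19*sqrt(10)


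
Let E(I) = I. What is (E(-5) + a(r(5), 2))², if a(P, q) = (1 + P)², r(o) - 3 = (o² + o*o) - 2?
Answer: 7284601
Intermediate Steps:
r(o) = 1 + 2*o² (r(o) = 3 + ((o² + o*o) - 2) = 3 + ((o² + o²) - 2) = 3 + (2*o² - 2) = 3 + (-2 + 2*o²) = 1 + 2*o²)
(E(-5) + a(r(5), 2))² = (-5 + (1 + (1 + 2*5²))²)² = (-5 + (1 + (1 + 2*25))²)² = (-5 + (1 + (1 + 50))²)² = (-5 + (1 + 51)²)² = (-5 + 52²)² = (-5 + 2704)² = 2699² = 7284601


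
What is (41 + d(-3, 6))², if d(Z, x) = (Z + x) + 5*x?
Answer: 5476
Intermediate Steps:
d(Z, x) = Z + 6*x
(41 + d(-3, 6))² = (41 + (-3 + 6*6))² = (41 + (-3 + 36))² = (41 + 33)² = 74² = 5476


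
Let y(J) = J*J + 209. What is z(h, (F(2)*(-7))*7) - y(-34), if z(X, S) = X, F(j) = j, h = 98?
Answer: -1267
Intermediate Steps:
y(J) = 209 + J**2 (y(J) = J**2 + 209 = 209 + J**2)
z(h, (F(2)*(-7))*7) - y(-34) = 98 - (209 + (-34)**2) = 98 - (209 + 1156) = 98 - 1*1365 = 98 - 1365 = -1267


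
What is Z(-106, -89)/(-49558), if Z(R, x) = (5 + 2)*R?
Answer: 371/24779 ≈ 0.014972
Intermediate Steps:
Z(R, x) = 7*R
Z(-106, -89)/(-49558) = (7*(-106))/(-49558) = -742*(-1/49558) = 371/24779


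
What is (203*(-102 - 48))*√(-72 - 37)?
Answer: -30450*I*√109 ≈ -3.1791e+5*I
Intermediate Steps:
(203*(-102 - 48))*√(-72 - 37) = (203*(-150))*√(-109) = -30450*I*√109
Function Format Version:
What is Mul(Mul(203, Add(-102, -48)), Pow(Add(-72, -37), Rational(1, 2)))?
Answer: Mul(-30450, I, Pow(109, Rational(1, 2))) ≈ Mul(-3.1791e+5, I)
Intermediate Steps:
Mul(Mul(203, Add(-102, -48)), Pow(Add(-72, -37), Rational(1, 2))) = Mul(Mul(203, -150), Pow(-109, Rational(1, 2))) = Mul(-30450, Mul(I, Pow(109, Rational(1, 2)))) = Mul(-30450, I, Pow(109, Rational(1, 2)))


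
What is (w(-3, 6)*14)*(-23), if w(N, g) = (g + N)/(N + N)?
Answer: 161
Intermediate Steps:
w(N, g) = (N + g)/(2*N) (w(N, g) = (N + g)/((2*N)) = (N + g)*(1/(2*N)) = (N + g)/(2*N))
(w(-3, 6)*14)*(-23) = (((½)*(-3 + 6)/(-3))*14)*(-23) = (((½)*(-⅓)*3)*14)*(-23) = -½*14*(-23) = -7*(-23) = 161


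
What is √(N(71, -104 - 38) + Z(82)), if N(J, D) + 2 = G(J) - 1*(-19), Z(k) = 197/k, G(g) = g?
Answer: √607866/82 ≈ 9.5080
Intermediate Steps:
N(J, D) = 17 + J (N(J, D) = -2 + (J - 1*(-19)) = -2 + (J + 19) = -2 + (19 + J) = 17 + J)
√(N(71, -104 - 38) + Z(82)) = √((17 + 71) + 197/82) = √(88 + 197*(1/82)) = √(88 + 197/82) = √(7413/82) = √607866/82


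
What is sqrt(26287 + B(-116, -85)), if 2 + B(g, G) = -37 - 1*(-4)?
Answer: 2*sqrt(6563) ≈ 162.02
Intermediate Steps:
B(g, G) = -35 (B(g, G) = -2 + (-37 - 1*(-4)) = -2 + (-37 + 4) = -2 - 33 = -35)
sqrt(26287 + B(-116, -85)) = sqrt(26287 - 35) = sqrt(26252) = 2*sqrt(6563)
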